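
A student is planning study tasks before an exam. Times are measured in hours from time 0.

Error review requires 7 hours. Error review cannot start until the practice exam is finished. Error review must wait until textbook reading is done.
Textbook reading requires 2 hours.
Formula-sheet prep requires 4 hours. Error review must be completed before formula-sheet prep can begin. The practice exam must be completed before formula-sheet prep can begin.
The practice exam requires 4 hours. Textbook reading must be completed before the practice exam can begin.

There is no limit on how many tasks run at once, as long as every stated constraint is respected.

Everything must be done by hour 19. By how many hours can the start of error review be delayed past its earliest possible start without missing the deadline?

Textbook reading can start immediately at hour 0; it finishes at hour 2.
The practice exam waits on textbook reading (finishes hour 2), so it starts at hour 2 and finishes at 2 + 4 = hour 6.
Error review has to wait for the practice exam (finishes hour 6); textbook reading (finishes hour 2). The latest of these is hour 6, so error review runs hour 6 to 6 + 7 = hour 13.

Working backward from the deadline:
To finish by hour 19, formula-sheet prep (duration 4) must start no later than hour 15.
Error review has to be done before formula-sheet prep (must start by hour 15). That means finishing by hour 15, i.e. starting by 15 − 7 = hour 8.
So error review can start as early as hour 6 and as late as hour 8, giving 8 − 6 = 2 hours of slack.

2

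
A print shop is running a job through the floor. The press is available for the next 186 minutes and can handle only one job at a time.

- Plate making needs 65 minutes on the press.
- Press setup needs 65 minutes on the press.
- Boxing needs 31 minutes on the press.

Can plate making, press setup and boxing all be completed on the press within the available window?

Yes

Running back to back, the jobs need 65 + 65 + 31 = 161 minutes on the press.
Since 161 ≤ 186, they fit within the window.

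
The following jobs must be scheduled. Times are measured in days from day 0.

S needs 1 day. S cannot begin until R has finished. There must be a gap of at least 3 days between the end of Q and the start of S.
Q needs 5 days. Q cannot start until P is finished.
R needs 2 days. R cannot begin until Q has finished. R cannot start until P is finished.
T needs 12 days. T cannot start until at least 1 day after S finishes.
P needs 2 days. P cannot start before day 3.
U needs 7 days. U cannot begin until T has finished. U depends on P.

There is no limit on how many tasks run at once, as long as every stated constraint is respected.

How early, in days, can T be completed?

27

P waits on its own release at day 3, so it starts at day 3 and finishes at 3 + 2 = day 5.
After P (finishes day 5), Q can start at day 5 and finishes at day 10.
For R: Q (finishes day 10); P (finishes day 5). Taking the maximum gives a start of day 10, and it finishes at 10 + 2 = day 12.
S has to wait for R (finishes day 12); Q (finishes day 10, plus 3-day gap → day 13). The latest of these is day 13, so S runs day 13 to 13 + 1 = day 14.
T waits on S (finishes day 14, plus 1-day gap → day 15), so it starts at day 15 and finishes at 15 + 12 = day 27.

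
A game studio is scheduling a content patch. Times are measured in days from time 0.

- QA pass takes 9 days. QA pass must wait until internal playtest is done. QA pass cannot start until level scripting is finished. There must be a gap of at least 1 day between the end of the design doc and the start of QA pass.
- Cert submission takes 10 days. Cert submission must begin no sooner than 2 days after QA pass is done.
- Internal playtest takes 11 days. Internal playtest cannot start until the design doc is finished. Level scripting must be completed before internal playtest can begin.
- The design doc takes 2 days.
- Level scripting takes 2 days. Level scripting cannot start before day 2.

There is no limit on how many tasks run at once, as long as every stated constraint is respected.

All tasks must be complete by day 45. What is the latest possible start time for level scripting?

Nothing follows cert submission; the deadline of day 45 is its only limit. It must start by 45 − 10 = day 35.
QA pass feeds into cert submission (must start by day 35, minus 2-day gap → day 33); so QA pass must finish by day 33 and therefore start by day 24.
Internal playtest feeds into QA pass (must start by day 24); so internal playtest must finish by day 24 and therefore start by day 13.
For level scripting: internal playtest (must start by day 13); QA pass (must start by day 24). The most restrictive is day 13; with a 2-day duration, level scripting must start by day 11.

11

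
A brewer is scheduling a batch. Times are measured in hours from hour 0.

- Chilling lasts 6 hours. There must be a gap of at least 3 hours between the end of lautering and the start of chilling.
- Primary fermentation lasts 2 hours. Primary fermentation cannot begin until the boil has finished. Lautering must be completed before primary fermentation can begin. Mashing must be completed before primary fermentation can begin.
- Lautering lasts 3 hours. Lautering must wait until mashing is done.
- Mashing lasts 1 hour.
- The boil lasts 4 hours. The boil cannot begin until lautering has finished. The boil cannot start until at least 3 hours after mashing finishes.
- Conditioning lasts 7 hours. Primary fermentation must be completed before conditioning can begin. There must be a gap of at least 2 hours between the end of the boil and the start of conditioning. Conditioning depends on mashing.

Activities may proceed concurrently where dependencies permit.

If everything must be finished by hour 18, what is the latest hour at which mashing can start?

To finish by hour 18, conditioning (duration 7) must start no later than hour 11.
Primary fermentation has to be done before conditioning (must start by hour 11). That means finishing by hour 11, i.e. starting by 11 − 2 = hour 9.
The boil has several dependents: primary fermentation (must start by hour 9); conditioning (must start by hour 11, minus 2-hour gap → hour 9). The earliest of those limits is hour 9, so the boil must start by 9 − 4 = hour 5.
To finish by hour 18, chilling (duration 6) must start no later than hour 12.
Lautering must finish in time for the boil (must start by hour 5); chilling (must start by hour 12, minus 3-hour gap → hour 9); primary fermentation (must start by hour 9). The tightest is hour 5, so lautering must start by 5 − 3 = hour 2.
For mashing: lautering (must start by hour 2); the boil (must start by hour 5, minus 3-hour gap → hour 2); primary fermentation (must start by hour 9); conditioning (must start by hour 11). The most restrictive is hour 2; with a 1-hour duration, mashing must start by hour 1.

1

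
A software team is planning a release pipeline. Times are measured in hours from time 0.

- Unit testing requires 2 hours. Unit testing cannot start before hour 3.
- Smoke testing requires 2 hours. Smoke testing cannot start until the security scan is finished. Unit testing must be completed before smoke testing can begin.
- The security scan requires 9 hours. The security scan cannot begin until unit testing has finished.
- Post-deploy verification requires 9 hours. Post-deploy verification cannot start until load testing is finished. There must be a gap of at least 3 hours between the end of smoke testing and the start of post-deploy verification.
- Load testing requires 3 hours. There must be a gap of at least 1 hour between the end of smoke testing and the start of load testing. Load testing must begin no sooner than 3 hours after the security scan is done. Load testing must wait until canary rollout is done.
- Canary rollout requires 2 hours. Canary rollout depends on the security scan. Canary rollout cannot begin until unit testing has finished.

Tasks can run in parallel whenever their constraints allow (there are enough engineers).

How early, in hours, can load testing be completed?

20

Unit testing waits on its own release at hour 3, so it starts at hour 3 and finishes at 3 + 2 = hour 5.
After unit testing (finishes hour 5), the security scan can start at hour 5 and finishes at hour 14.
Canary rollout has to wait for the security scan (finishes hour 14); unit testing (finishes hour 5). The latest of these is hour 14, so canary rollout runs hour 14 to 14 + 2 = hour 16.
Smoke testing cannot start until the security scan (finishes hour 14); unit testing (finishes hour 5). The controlling bound is hour 14, so smoke testing finishes at 14 + 2 = hour 16.
Load testing has to wait for smoke testing (finishes hour 16, plus 1-hour gap → hour 17); the security scan (finishes hour 14, plus 3-hour gap → hour 17); canary rollout (finishes hour 16). The latest of these is hour 17, so load testing runs hour 17 to 17 + 3 = hour 20.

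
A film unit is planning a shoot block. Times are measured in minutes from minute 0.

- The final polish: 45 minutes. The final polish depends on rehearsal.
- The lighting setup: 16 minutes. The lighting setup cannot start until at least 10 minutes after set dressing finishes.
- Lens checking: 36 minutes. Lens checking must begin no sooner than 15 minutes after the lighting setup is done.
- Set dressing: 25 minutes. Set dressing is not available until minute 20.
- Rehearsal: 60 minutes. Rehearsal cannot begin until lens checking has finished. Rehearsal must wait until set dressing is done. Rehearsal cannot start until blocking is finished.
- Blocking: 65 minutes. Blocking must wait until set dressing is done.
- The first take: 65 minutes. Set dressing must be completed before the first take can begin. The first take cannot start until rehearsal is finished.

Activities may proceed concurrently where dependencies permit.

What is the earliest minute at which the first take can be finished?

247

Set dressing cannot begin until its own release at minute 20. It runs from minute 20 to 20 + 25 = minute 45.
After set dressing (finishes minute 45), blocking can start at minute 45 and finishes at minute 110.
The lighting setup cannot begin until set dressing (finishes minute 45, plus 10-minute gap → minute 55). It runs from minute 55 to 55 + 16 = minute 71.
Lens checking cannot begin until the lighting setup (finishes minute 71, plus 15-minute gap → minute 86). It runs from minute 86 to 86 + 36 = minute 122.
Rehearsal needs all of lens checking (finishes minute 122); set dressing (finishes minute 45); blocking (finishes minute 110). That puts its earliest start at minute 122; it finishes at 122 + 60 = minute 182.
The first take has to wait for set dressing (finishes minute 45); rehearsal (finishes minute 182). The latest of these is minute 182, so the first take runs minute 182 to 182 + 65 = minute 247.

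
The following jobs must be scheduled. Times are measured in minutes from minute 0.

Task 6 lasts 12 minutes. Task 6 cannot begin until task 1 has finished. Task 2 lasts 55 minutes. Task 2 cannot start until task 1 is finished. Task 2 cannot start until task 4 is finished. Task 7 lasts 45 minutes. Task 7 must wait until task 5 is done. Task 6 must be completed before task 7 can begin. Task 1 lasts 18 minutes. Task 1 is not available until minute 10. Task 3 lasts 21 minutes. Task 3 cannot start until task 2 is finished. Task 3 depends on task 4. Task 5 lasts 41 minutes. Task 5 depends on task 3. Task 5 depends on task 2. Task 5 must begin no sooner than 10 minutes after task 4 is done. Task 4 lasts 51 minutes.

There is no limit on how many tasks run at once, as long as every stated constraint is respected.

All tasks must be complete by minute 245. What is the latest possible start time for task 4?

32

Nothing follows task 7; the deadline of minute 245 is its only limit. It must start by 245 − 45 = minute 200.
Since task 7 (must start by minute 200) depends on it, task 5 must finish by minute 200. Backing off its 41-minute duration gives a latest start of minute 159.
Task 3 has to be done before task 5 (must start by minute 159). That means finishing by minute 159, i.e. starting by 159 − 21 = minute 138.
Task 2 has several dependents: task 3 (must start by minute 138); task 5 (must start by minute 159). The earliest of those limits is minute 138, so task 2 must start by 138 − 55 = minute 83.
Task 4 feeds task 2 (must start by minute 83); task 3 (must start by minute 138); task 5 (must start by minute 159, minus 10-minute gap → minute 149). Taking the minimum, task 4 must finish by minute 83 and start by 83 − 51 = minute 32.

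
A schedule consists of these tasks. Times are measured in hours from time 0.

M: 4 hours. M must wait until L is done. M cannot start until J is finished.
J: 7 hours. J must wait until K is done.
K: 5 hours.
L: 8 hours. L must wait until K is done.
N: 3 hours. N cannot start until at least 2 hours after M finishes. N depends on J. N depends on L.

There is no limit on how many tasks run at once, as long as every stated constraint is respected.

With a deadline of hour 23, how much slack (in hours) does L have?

1

K can start immediately at hour 0; it finishes at hour 5.
L cannot begin until K (finishes hour 5). It runs from hour 5 to 5 + 8 = hour 13.

Working backward from the deadline:
Nothing follows N; the deadline of hour 23 is its only limit. It must start by 23 − 3 = hour 20.
Since N (must start by hour 20, minus 2-hour gap → hour 18) depends on it, M must finish by hour 18. Backing off its 4-hour duration gives a latest start of hour 14.
L has several dependents: M (must start by hour 14); N (must start by hour 20). The earliest of those limits is hour 14, so L must start by 14 − 8 = hour 6.
So L can start as early as hour 5 and as late as hour 6, giving 6 − 5 = 1 hour of slack.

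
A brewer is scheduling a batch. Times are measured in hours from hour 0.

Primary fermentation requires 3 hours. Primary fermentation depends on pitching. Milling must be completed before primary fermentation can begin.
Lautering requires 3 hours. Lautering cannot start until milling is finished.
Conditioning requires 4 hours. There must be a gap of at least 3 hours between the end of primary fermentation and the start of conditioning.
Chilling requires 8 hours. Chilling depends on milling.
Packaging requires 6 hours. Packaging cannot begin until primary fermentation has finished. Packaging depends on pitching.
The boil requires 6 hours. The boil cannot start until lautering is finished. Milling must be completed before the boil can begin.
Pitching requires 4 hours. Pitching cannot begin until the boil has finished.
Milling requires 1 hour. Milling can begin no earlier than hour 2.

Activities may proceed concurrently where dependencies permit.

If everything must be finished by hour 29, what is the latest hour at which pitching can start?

To finish by hour 29, conditioning (duration 4) must start no later than hour 25.
Packaging must finish by hour 29; it takes 6 hours, so it must start by 29 − 6 = hour 23.
Primary fermentation must finish in time for conditioning (must start by hour 25, minus 3-hour gap → hour 22); packaging (must start by hour 23). The tightest is hour 22, so primary fermentation must start by 22 − 3 = hour 19.
Pitching feeds primary fermentation (must start by hour 19); packaging (must start by hour 23). Taking the minimum, pitching must finish by hour 19 and start by 19 − 4 = hour 15.

15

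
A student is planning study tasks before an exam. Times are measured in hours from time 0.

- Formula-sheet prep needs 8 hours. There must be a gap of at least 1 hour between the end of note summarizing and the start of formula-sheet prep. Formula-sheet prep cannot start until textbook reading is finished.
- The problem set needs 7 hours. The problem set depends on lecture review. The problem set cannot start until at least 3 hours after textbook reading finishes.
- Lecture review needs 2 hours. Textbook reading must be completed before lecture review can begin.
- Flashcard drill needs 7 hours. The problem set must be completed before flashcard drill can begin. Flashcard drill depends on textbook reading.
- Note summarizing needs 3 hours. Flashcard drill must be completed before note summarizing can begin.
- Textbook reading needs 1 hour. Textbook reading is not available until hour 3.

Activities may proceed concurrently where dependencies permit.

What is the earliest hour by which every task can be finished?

Textbook reading cannot begin until its own release at hour 3. It runs from hour 3 to 3 + 1 = hour 4.
Lecture review waits on textbook reading (finishes hour 4), so it starts at hour 4 and finishes at 4 + 2 = hour 6.
For the problem set: lecture review (finishes hour 6); textbook reading (finishes hour 4, plus 3-hour gap → hour 7). Taking the maximum gives a start of hour 7, and it finishes at 7 + 7 = hour 14.
Flashcard drill has to wait for the problem set (finishes hour 14); textbook reading (finishes hour 4). The latest of these is hour 14, so flashcard drill runs hour 14 to 14 + 7 = hour 21.
After flashcard drill (finishes hour 21), note summarizing can start at hour 21 and finishes at hour 24.
For formula-sheet prep: note summarizing (finishes hour 24, plus 1-hour gap → hour 25); textbook reading (finishes hour 4). Taking the maximum gives a start of hour 25, and it finishes at 25 + 8 = hour 33.
All tasks are finished once the last one completes. Finish times: Textbook reading at 4, Lecture review at 6, The problem set at 14, Flashcard drill at 21, Note summarizing at 24, Formula-sheet prep at 33. The latest is hour 33.

33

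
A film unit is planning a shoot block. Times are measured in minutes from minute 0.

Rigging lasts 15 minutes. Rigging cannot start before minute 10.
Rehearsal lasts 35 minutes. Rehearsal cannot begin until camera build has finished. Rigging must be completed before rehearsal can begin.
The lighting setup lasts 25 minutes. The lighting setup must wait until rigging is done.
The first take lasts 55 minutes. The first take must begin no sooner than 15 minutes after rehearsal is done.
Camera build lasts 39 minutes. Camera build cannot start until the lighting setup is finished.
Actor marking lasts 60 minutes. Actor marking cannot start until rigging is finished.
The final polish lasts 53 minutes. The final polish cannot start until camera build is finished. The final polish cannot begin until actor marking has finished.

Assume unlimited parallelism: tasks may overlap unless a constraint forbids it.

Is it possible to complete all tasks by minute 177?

No

After its own release at minute 10, rigging can start at minute 10 and finishes at minute 25.
Actor marking waits on rigging (finishes minute 25), so it starts at minute 25 and finishes at 25 + 60 = minute 85.
The lighting setup waits on rigging (finishes minute 25), so it starts at minute 25 and finishes at 25 + 25 = minute 50.
Camera build waits on the lighting setup (finishes minute 50), so it starts at minute 50 and finishes at 50 + 39 = minute 89.
The final polish needs all of camera build (finishes minute 89); actor marking (finishes minute 85). That puts its earliest start at minute 89; it finishes at 89 + 53 = minute 142.
Rehearsal has to wait for camera build (finishes minute 89); rigging (finishes minute 25). The latest of these is minute 89, so rehearsal runs minute 89 to 89 + 35 = minute 124.
The first take cannot begin until rehearsal (finishes minute 124, plus 15-minute gap → minute 139). It runs from minute 139 to 139 + 55 = minute 194.
The earliest everything can be done is minute 194, which is after the deadline of 177, so it is not possible.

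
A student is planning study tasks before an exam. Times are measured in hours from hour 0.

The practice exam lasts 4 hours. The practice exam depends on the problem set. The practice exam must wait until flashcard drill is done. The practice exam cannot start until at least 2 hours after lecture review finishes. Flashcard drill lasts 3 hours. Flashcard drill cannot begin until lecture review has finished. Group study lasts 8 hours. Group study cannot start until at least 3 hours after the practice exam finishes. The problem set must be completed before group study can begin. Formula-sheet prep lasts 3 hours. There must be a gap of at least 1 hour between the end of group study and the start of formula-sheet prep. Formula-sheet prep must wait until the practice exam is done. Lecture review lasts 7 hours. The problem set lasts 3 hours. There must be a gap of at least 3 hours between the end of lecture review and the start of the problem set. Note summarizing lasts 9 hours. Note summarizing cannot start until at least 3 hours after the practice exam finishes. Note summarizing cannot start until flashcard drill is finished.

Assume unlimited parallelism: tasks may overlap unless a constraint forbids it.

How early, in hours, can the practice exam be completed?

Lecture review has no prerequisites, so it starts at hour 0 and finishes at hour 7.
Flashcard drill waits on lecture review (finishes hour 7), so it starts at hour 7 and finishes at 7 + 3 = hour 10.
The problem set cannot begin until lecture review (finishes hour 7, plus 3-hour gap → hour 10). It runs from hour 10 to 10 + 3 = hour 13.
The practice exam has to wait for the problem set (finishes hour 13); flashcard drill (finishes hour 10); lecture review (finishes hour 7, plus 2-hour gap → hour 9). The latest of these is hour 13, so the practice exam runs hour 13 to 13 + 4 = hour 17.

17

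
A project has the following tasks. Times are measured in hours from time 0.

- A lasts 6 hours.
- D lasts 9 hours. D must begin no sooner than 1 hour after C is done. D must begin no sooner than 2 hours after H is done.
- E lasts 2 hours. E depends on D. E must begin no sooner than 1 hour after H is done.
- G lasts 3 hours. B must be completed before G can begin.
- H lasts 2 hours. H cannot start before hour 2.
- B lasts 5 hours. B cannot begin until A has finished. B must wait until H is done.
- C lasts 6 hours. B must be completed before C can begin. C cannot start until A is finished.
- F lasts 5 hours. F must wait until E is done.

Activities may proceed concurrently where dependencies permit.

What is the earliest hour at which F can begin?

H waits on its own release at hour 2, so it starts at hour 2 and finishes at 2 + 2 = hour 4.
A can start immediately at hour 0; it finishes at hour 6.
B has to wait for A (finishes hour 6); H (finishes hour 4). The latest of these is hour 6, so B runs hour 6 to 6 + 5 = hour 11.
C cannot start until B (finishes hour 11); A (finishes hour 6). The controlling bound is hour 11, so C finishes at 11 + 6 = hour 17.
D has to wait for C (finishes hour 17, plus 1-hour gap → hour 18); H (finishes hour 4, plus 2-hour gap → hour 6). The latest of these is hour 18, so D runs hour 18 to 18 + 9 = hour 27.
E has to wait for D (finishes hour 27); H (finishes hour 4, plus 1-hour gap → hour 5). The latest of these is hour 27, so E runs hour 27 to 27 + 2 = hour 29.
F waits on E (finishes hour 29), so the earliest it can start is hour 29.

29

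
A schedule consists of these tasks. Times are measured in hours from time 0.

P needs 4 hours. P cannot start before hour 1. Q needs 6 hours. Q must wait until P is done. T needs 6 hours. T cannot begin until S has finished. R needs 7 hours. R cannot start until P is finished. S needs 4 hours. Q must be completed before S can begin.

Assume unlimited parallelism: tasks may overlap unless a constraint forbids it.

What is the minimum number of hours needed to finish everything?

21

P cannot begin until its own release at hour 1. It runs from hour 1 to 1 + 4 = hour 5.
After P (finishes hour 5), R can start at hour 5 and finishes at hour 12.
After P (finishes hour 5), Q can start at hour 5 and finishes at hour 11.
S waits on Q (finishes hour 11), so it starts at hour 11 and finishes at 11 + 4 = hour 15.
T waits on S (finishes hour 15), so it starts at hour 15 and finishes at 15 + 6 = hour 21.
All tasks are finished once the last one completes. Finish times: P at 5, Q at 11, R at 12, S at 15, T at 21. The latest is hour 21.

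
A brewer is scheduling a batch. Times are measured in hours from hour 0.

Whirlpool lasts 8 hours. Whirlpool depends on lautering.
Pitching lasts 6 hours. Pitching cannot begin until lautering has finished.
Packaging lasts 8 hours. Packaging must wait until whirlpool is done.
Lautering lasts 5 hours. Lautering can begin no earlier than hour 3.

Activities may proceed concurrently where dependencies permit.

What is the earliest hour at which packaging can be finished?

Lautering waits on its own release at hour 3, so it starts at hour 3 and finishes at 3 + 5 = hour 8.
Whirlpool cannot begin until lautering (finishes hour 8). It runs from hour 8 to 8 + 8 = hour 16.
After whirlpool (finishes hour 16), packaging can start at hour 16 and finishes at hour 24.

24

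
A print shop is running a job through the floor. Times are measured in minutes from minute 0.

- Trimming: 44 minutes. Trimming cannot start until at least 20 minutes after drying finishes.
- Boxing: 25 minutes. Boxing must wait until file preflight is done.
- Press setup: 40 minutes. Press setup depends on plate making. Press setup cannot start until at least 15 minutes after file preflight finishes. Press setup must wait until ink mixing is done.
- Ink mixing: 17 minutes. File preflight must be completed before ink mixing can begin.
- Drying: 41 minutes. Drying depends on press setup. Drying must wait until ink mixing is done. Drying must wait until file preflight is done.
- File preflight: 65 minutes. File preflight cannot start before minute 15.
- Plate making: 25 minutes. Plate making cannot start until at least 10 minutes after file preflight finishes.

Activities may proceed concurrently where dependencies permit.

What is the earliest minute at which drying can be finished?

After its own release at minute 15, file preflight can start at minute 15 and finishes at minute 80.
Ink mixing waits on file preflight (finishes minute 80), so it starts at minute 80 and finishes at 80 + 17 = minute 97.
Plate making waits on file preflight (finishes minute 80, plus 10-minute gap → minute 90), so it starts at minute 90 and finishes at 90 + 25 = minute 115.
Press setup needs all of plate making (finishes minute 115); file preflight (finishes minute 80, plus 15-minute gap → minute 95); ink mixing (finishes minute 97). That puts its earliest start at minute 115; it finishes at 115 + 40 = minute 155.
Drying has to wait for press setup (finishes minute 155); ink mixing (finishes minute 97); file preflight (finishes minute 80). The latest of these is minute 155, so drying runs minute 155 to 155 + 41 = minute 196.

196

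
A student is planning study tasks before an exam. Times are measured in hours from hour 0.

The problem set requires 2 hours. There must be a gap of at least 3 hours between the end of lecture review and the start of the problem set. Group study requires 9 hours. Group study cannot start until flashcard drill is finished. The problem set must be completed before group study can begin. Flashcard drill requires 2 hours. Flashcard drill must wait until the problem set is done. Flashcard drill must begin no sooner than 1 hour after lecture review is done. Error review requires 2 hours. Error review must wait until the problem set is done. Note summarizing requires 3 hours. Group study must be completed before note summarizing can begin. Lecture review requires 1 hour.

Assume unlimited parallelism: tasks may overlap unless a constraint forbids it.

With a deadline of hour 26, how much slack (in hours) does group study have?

6

Lecture review can start immediately at hour 0; it finishes at hour 1.
The problem set waits on lecture review (finishes hour 1, plus 3-hour gap → hour 4), so it starts at hour 4 and finishes at 4 + 2 = hour 6.
Flashcard drill has to wait for the problem set (finishes hour 6); lecture review (finishes hour 1, plus 1-hour gap → hour 2). The latest of these is hour 6, so flashcard drill runs hour 6 to 6 + 2 = hour 8.
Group study needs all of flashcard drill (finishes hour 8); the problem set (finishes hour 6). That puts its earliest start at hour 8; it finishes at 8 + 9 = hour 17.

Working backward from the deadline:
Note summarizing has no dependents, so it just needs to finish by hour 26. Starting by 26 − 3 = hour 23 achieves that.
Since note summarizing (must start by hour 23) depends on it, group study must finish by hour 23. Backing off its 9-hour duration gives a latest start of hour 14.
So group study can start as early as hour 8 and as late as hour 14, giving 14 − 8 = 6 hours of slack.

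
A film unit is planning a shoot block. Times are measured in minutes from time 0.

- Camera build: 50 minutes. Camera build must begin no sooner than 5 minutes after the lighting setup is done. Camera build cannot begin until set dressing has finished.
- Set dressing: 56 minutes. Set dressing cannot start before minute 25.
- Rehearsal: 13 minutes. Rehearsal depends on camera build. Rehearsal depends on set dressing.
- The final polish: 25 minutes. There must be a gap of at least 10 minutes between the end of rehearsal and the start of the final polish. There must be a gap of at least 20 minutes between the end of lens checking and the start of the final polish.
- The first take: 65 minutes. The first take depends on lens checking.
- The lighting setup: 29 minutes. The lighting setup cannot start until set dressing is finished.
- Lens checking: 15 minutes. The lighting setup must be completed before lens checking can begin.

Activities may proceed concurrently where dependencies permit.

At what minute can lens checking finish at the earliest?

125

After its own release at minute 25, set dressing can start at minute 25 and finishes at minute 81.
The lighting setup cannot begin until set dressing (finishes minute 81). It runs from minute 81 to 81 + 29 = minute 110.
After the lighting setup (finishes minute 110), lens checking can start at minute 110 and finishes at minute 125.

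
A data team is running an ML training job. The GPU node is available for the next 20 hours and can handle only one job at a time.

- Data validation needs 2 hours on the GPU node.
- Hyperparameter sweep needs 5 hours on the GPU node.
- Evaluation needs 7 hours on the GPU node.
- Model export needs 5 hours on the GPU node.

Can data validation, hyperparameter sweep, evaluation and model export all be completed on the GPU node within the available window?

Yes

Running back to back, the jobs need 2 + 5 + 7 + 5 = 19 hours on the GPU node.
Since 19 ≤ 20, they fit within the window.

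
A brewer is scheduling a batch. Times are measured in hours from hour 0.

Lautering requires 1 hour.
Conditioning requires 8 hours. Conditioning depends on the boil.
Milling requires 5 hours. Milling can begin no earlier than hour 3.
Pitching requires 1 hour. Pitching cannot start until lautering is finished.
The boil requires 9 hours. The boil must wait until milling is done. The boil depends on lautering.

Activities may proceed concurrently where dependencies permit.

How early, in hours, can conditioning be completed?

25

Lautering has no prerequisites, so it starts at hour 0 and finishes at hour 1.
After its own release at hour 3, milling can start at hour 3 and finishes at hour 8.
For the boil: milling (finishes hour 8); lautering (finishes hour 1). Taking the maximum gives a start of hour 8, and it finishes at 8 + 9 = hour 17.
After the boil (finishes hour 17), conditioning can start at hour 17 and finishes at hour 25.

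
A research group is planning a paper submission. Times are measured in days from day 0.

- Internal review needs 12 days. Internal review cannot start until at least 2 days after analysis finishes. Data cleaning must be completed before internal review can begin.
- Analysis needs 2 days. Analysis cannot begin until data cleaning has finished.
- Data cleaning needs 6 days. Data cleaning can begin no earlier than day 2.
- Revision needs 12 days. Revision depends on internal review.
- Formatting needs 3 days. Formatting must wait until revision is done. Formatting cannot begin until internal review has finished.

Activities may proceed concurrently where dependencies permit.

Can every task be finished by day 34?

Data cleaning waits on its own release at day 2, so it starts at day 2 and finishes at 2 + 6 = day 8.
Analysis cannot begin until data cleaning (finishes day 8). It runs from day 8 to 8 + 2 = day 10.
Internal review has to wait for analysis (finishes day 10, plus 2-day gap → day 12); data cleaning (finishes day 8). The latest of these is day 12, so internal review runs day 12 to 12 + 12 = day 24.
After internal review (finishes day 24), revision can start at day 24 and finishes at day 36.
For formatting: revision (finishes day 36); internal review (finishes day 24). Taking the maximum gives a start of day 36, and it finishes at 36 + 3 = day 39.
The earliest everything can be done is day 39, which is after the deadline of 34, so it is not possible.

No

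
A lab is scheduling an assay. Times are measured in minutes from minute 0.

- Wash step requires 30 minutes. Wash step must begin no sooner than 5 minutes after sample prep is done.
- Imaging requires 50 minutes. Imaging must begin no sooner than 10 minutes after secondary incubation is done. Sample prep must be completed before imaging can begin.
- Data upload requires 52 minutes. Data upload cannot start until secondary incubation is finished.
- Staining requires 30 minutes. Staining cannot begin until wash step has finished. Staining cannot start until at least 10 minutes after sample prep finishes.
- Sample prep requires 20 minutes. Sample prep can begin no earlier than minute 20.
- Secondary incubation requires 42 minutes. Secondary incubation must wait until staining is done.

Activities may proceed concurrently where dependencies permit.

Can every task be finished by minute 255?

Sample prep cannot begin until its own release at minute 20. It runs from minute 20 to 20 + 20 = minute 40.
Wash step cannot begin until sample prep (finishes minute 40, plus 5-minute gap → minute 45). It runs from minute 45 to 45 + 30 = minute 75.
Staining cannot start until wash step (finishes minute 75); sample prep (finishes minute 40, plus 10-minute gap → minute 50). The controlling bound is minute 75, so staining finishes at 75 + 30 = minute 105.
Secondary incubation waits on staining (finishes minute 105), so it starts at minute 105 and finishes at 105 + 42 = minute 147.
Data upload waits on secondary incubation (finishes minute 147), so it starts at minute 147 and finishes at 147 + 52 = minute 199.
Imaging needs all of secondary incubation (finishes minute 147, plus 10-minute gap → minute 157); sample prep (finishes minute 40). That puts its earliest start at minute 157; it finishes at 157 + 50 = minute 207.
Every task is finished by minute 207, which is no later than the deadline of 255, so the schedule is feasible.

Yes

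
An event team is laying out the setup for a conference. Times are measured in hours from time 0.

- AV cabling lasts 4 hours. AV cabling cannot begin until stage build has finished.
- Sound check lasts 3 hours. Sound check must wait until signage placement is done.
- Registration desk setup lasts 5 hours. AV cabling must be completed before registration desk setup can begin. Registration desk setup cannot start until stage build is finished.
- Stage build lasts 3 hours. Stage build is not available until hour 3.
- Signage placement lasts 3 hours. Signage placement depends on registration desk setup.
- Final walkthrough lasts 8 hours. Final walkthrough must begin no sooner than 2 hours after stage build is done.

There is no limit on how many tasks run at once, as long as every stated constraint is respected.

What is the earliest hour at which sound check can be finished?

21

Stage build waits on its own release at hour 3, so it starts at hour 3 and finishes at 3 + 3 = hour 6.
After stage build (finishes hour 6), AV cabling can start at hour 6 and finishes at hour 10.
Registration desk setup has to wait for AV cabling (finishes hour 10); stage build (finishes hour 6). The latest of these is hour 10, so registration desk setup runs hour 10 to 10 + 5 = hour 15.
Signage placement cannot begin until registration desk setup (finishes hour 15). It runs from hour 15 to 15 + 3 = hour 18.
Sound check cannot begin until signage placement (finishes hour 18). It runs from hour 18 to 18 + 3 = hour 21.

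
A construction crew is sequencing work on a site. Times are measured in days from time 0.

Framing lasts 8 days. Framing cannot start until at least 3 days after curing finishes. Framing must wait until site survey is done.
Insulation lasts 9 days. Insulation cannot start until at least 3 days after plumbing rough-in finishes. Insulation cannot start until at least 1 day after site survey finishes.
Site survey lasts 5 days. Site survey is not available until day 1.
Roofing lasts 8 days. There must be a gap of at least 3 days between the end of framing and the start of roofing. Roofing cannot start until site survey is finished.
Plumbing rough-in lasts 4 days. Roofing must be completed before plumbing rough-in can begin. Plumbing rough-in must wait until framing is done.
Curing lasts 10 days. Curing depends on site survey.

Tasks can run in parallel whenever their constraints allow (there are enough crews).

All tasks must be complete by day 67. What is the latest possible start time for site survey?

14

Insulation must finish by day 67; it takes 9 days, so it must start by 67 − 9 = day 58.
Plumbing rough-in must finish before insulation (must start by day 58, minus 3-day gap → day 55). With a 4-day duration, plumbing rough-in must start by 55 − 4 = day 51.
Since plumbing rough-in (must start by day 51) depends on it, roofing must finish by day 51. Backing off its 8-day duration gives a latest start of day 43.
Framing must finish in time for roofing (must start by day 43, minus 3-day gap → day 40); plumbing rough-in (must start by day 51). The tightest is day 40, so framing must start by 40 − 8 = day 32.
Curing feeds into framing (must start by day 32, minus 3-day gap → day 29); so curing must finish by day 29 and therefore start by day 19.
Site survey feeds curing (must start by day 19); framing (must start by day 32); roofing (must start by day 43); insulation (must start by day 58, minus 1-day gap → day 57). Taking the minimum, site survey must finish by day 19 and start by 19 − 5 = day 14.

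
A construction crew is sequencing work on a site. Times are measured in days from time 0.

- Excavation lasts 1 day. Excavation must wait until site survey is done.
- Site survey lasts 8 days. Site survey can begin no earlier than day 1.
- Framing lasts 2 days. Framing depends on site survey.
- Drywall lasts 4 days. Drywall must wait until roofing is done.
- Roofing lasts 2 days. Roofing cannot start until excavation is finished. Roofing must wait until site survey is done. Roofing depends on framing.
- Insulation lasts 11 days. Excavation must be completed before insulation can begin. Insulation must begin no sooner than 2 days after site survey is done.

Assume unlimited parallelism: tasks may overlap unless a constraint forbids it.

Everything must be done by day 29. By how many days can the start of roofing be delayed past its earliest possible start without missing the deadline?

12

Site survey cannot begin until its own release at day 1. It runs from day 1 to 1 + 8 = day 9.
After site survey (finishes day 9), framing can start at day 9 and finishes at day 11.
Excavation waits on site survey (finishes day 9), so it starts at day 9 and finishes at 9 + 1 = day 10.
Roofing has to wait for excavation (finishes day 10); site survey (finishes day 9); framing (finishes day 11). The latest of these is day 11, so roofing runs day 11 to 11 + 2 = day 13.

Working backward from the deadline:
Nothing follows drywall; the deadline of day 29 is its only limit. It must start by 29 − 4 = day 25.
Roofing feeds into drywall (must start by day 25); so roofing must finish by day 25 and therefore start by day 23.
So roofing can start as early as day 11 and as late as day 23, giving 23 − 11 = 12 days of slack.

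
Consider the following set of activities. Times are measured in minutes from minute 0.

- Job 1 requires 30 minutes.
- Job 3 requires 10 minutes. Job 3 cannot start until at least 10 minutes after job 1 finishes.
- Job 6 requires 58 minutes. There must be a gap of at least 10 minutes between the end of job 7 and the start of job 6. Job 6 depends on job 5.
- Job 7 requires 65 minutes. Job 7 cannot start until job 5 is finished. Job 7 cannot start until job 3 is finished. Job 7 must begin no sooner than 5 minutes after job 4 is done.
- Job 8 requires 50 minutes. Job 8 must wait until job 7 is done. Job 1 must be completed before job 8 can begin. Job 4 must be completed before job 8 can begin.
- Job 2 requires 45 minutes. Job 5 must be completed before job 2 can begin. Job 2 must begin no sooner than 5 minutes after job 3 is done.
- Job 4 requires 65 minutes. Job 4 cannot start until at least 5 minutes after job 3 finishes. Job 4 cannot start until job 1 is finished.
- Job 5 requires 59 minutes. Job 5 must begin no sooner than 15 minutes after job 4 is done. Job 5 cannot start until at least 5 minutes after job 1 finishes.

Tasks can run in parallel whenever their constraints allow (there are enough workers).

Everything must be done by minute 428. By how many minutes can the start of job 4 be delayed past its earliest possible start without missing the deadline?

Nothing blocks job 1, so it runs from minute 0 to minute 30.
Job 3 waits on job 1 (finishes minute 30, plus 10-minute gap → minute 40), so it starts at minute 40 and finishes at 40 + 10 = minute 50.
Job 4 has to wait for job 3 (finishes minute 50, plus 5-minute gap → minute 55); job 1 (finishes minute 30). The latest of these is minute 55, so job 4 runs minute 55 to 55 + 65 = minute 120.

Working backward from the deadline:
Job 2 has no dependents, so it just needs to finish by minute 428. Starting by 428 − 45 = minute 383 achieves that.
Job 6 must finish by minute 428; it takes 58 minutes, so it must start by 428 − 58 = minute 370.
To finish by minute 428, job 8 (duration 50) must start no later than minute 378.
Job 7 must finish in time for job 6 (must start by minute 370, minus 10-minute gap → minute 360); job 8 (must start by minute 378). The tightest is minute 360, so job 7 must start by 360 − 65 = minute 295.
Job 5 has several dependents: job 2 (must start by minute 383); job 6 (must start by minute 370); job 7 (must start by minute 295). The earliest of those limits is minute 295, so job 5 must start by 295 − 59 = minute 236.
Job 4 feeds job 5 (must start by minute 236, minus 15-minute gap → minute 221); job 7 (must start by minute 295, minus 5-minute gap → minute 290); job 8 (must start by minute 378). Taking the minimum, job 4 must finish by minute 221 and start by 221 − 65 = minute 156.
So job 4 can start as early as minute 55 and as late as minute 156, giving 156 − 55 = 101 minutes of slack.

101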